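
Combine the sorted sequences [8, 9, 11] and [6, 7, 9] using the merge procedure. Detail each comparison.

Merging process:

Compare 8 vs 6: take 6 from right. Merged: [6]
Compare 8 vs 7: take 7 from right. Merged: [6, 7]
Compare 8 vs 9: take 8 from left. Merged: [6, 7, 8]
Compare 9 vs 9: take 9 from left. Merged: [6, 7, 8, 9]
Compare 11 vs 9: take 9 from right. Merged: [6, 7, 8, 9, 9]
Append remaining from left: [11]. Merged: [6, 7, 8, 9, 9, 11]

Final merged array: [6, 7, 8, 9, 9, 11]
Total comparisons: 5

The merged array is [6, 7, 8, 9, 9, 11], requiring 5 comparisons. The merge step runs in O(n) time where n is the total number of elements.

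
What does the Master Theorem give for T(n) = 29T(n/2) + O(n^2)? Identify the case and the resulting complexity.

Master Theorem for T(n) = 29T(n/2) + O(n^2):

a = 29, b = 2, c = 2
log_b(a) = log_2(29) = 4.8580

Case 1: c = 2 < log_2(29) = 4.8580
T(n) = O(n^(log_2 29))

For T(n) = 29T(n/2) + O(n^2): log_2(29) = 4.8580. This is Case 1 of the Master Theorem (c < log_b(a), work dominated by leaves), giving O(n^(log_2 29)).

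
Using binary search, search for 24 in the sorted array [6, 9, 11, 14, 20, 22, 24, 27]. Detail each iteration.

Binary search for 24 in [6, 9, 11, 14, 20, 22, 24, 27]:

lo=0, hi=7, mid=3, arr[mid]=14 -> 14 < 24, search right half
lo=4, hi=7, mid=5, arr[mid]=22 -> 22 < 24, search right half
lo=6, hi=7, mid=6, arr[mid]=24 -> Found target at index 6!

Binary search finds 24 at index 6 after 3 comparisons. The search repeatedly halves the search space by comparing with the middle element.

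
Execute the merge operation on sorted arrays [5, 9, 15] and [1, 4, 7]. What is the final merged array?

Merging process:

Compare 5 vs 1: take 1 from right. Merged: [1]
Compare 5 vs 4: take 4 from right. Merged: [1, 4]
Compare 5 vs 7: take 5 from left. Merged: [1, 4, 5]
Compare 9 vs 7: take 7 from right. Merged: [1, 4, 5, 7]
Append remaining from left: [9, 15]. Merged: [1, 4, 5, 7, 9, 15]

Final merged array: [1, 4, 5, 7, 9, 15]
Total comparisons: 4

The merged array is [1, 4, 5, 7, 9, 15], requiring 4 comparisons. The merge step runs in O(n) time where n is the total number of elements.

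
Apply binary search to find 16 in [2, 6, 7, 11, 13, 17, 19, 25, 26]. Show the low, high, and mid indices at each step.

Binary search for 16 in [2, 6, 7, 11, 13, 17, 19, 25, 26]:

lo=0, hi=8, mid=4, arr[mid]=13 -> 13 < 16, search right half
lo=5, hi=8, mid=6, arr[mid]=19 -> 19 > 16, search left half
lo=5, hi=5, mid=5, arr[mid]=17 -> 17 > 16, search left half
lo=5 > hi=4, target 16 not found

Binary search determines that 16 is not in the array after 3 comparisons. The search space was exhausted without finding the target.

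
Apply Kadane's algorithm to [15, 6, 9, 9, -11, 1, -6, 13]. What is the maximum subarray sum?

Using Kadane's algorithm on [15, 6, 9, 9, -11, 1, -6, 13]:

Scanning through the array:
Position 1 (value 6): max_ending_here = 21, max_so_far = 21
Position 2 (value 9): max_ending_here = 30, max_so_far = 30
Position 3 (value 9): max_ending_here = 39, max_so_far = 39
Position 4 (value -11): max_ending_here = 28, max_so_far = 39
Position 5 (value 1): max_ending_here = 29, max_so_far = 39
Position 6 (value -6): max_ending_here = 23, max_so_far = 39
Position 7 (value 13): max_ending_here = 36, max_so_far = 39

Maximum subarray: [15, 6, 9, 9]
Maximum sum: 39

The maximum subarray is [15, 6, 9, 9] with sum 39. This subarray runs from index 0 to index 3.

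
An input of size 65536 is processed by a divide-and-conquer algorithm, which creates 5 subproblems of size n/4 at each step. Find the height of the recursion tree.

For divide and conquer with division factor 4:

Problem sizes at each level:
Level 0: 65536
Level 1: 16384
Level 2: 4096
Level 3: 1024
Level 4: 256
Level 5: 64
Level 6: 16
Level 7: 4
Level 8: 1

The root is level 0 and the size-1 base case is level 8 (the tree spans levels 0 through 8, i.e. 9 levels counting the root), so the depth is the number of divisions: log_4(65536) = 8

The recursion tree depth is log_4(65536) = 8. At each level, the problem size is divided by 4, so it takes 8 divisions to reduce to a base case of size 1. The algorithm makes 5 recursive calls at each level.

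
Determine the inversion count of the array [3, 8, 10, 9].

Finding inversions in [3, 8, 10, 9]:

(2, 3): arr[2]=10 > arr[3]=9

Total inversions: 1

The array has 1 inversion(s): (2,3). Each pair (i,j) satisfies i < j and arr[i] > arr[j].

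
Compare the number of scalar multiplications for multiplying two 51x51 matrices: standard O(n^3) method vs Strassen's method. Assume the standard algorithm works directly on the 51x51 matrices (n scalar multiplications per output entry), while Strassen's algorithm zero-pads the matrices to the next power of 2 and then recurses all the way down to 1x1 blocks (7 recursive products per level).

Matrix multiplication for 51x51 matrices:

Strassen's algorithm requires power-of-2 dimensions. Pad 51x51 to 64x64 (next power of 2).

Standard algorithm: 51^3 = 132651 multiplications
Strassen's algorithm: 7^(log2(64)) = 7^6 = 117649 multiplications
Savings: 132651 - 117649 = 15002 multiplications

Standard: 132651 multiplications (51^3). Strassen: 117649 multiplications (7^6, after padding to 64x64). Strassen reduces 8 recursive multiplications to 7 at each level.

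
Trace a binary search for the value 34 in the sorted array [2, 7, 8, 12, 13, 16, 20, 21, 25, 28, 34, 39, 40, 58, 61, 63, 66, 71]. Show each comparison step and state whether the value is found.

Binary search for 34 in [2, 7, 8, 12, 13, 16, 20, 21, 25, 28, 34, 39, 40, 58, 61, 63, 66, 71]:

lo=0, hi=17, mid=8, arr[mid]=25 -> 25 < 34, search right half
lo=9, hi=17, mid=13, arr[mid]=58 -> 58 > 34, search left half
lo=9, hi=12, mid=10, arr[mid]=34 -> Found target at index 10!

Binary search finds 34 at index 10 after 3 comparisons. The search repeatedly halves the search space by comparing with the middle element.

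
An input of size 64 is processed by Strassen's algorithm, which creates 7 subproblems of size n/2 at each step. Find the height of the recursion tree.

For divide and conquer with division factor 2:

Problem sizes at each level:
Level 0: 64
Level 1: 32
Level 2: 16
Level 3: 8
Level 4: 4
Level 5: 2
Level 6: 1

The root is level 0 and the size-1 base case is level 6 (the tree spans levels 0 through 6, i.e. 7 levels counting the root), so the depth is the number of divisions: log_2(64) = 6

The recursion tree depth is log_2(64) = 6. At each level, the problem size is divided by 2, so it takes 6 divisions to reduce to a base case of size 1. The algorithm makes 7 recursive calls at each level.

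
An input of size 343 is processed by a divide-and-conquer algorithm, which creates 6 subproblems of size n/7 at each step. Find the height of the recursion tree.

For divide and conquer with division factor 7:

Problem sizes at each level:
Level 0: 343
Level 1: 49
Level 2: 7
Level 3: 1

The root is level 0 and the size-1 base case is level 3 (the tree spans levels 0 through 3, i.e. 4 levels counting the root), so the depth is the number of divisions: log_7(343) = 3

The recursion tree depth is log_7(343) = 3. At each level, the problem size is divided by 7, so it takes 3 divisions to reduce to a base case of size 1. The algorithm makes 6 recursive calls at each level.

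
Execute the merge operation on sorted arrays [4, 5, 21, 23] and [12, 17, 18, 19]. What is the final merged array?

Merging process:

Compare 4 vs 12: take 4 from left. Merged: [4]
Compare 5 vs 12: take 5 from left. Merged: [4, 5]
Compare 21 vs 12: take 12 from right. Merged: [4, 5, 12]
Compare 21 vs 17: take 17 from right. Merged: [4, 5, 12, 17]
Compare 21 vs 18: take 18 from right. Merged: [4, 5, 12, 17, 18]
Compare 21 vs 19: take 19 from right. Merged: [4, 5, 12, 17, 18, 19]
Append remaining from left: [21, 23]. Merged: [4, 5, 12, 17, 18, 19, 21, 23]

Final merged array: [4, 5, 12, 17, 18, 19, 21, 23]
Total comparisons: 6

The merged array is [4, 5, 12, 17, 18, 19, 21, 23], requiring 6 comparisons. The merge step runs in O(n) time where n is the total number of elements.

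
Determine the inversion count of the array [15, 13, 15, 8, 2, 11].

Finding inversions in [15, 13, 15, 8, 2, 11]:

(0, 1): arr[0]=15 > arr[1]=13
(0, 3): arr[0]=15 > arr[3]=8
(0, 4): arr[0]=15 > arr[4]=2
(0, 5): arr[0]=15 > arr[5]=11
(1, 3): arr[1]=13 > arr[3]=8
(1, 4): arr[1]=13 > arr[4]=2
(1, 5): arr[1]=13 > arr[5]=11
(2, 3): arr[2]=15 > arr[3]=8
(2, 4): arr[2]=15 > arr[4]=2
(2, 5): arr[2]=15 > arr[5]=11
(3, 4): arr[3]=8 > arr[4]=2

Total inversions: 11

The array has 11 inversion(s): (0,1), (0,3), (0,4), (0,5), (1,3), (1,4), (1,5), (2,3), (2,4), (2,5), (3,4). Each pair (i,j) satisfies i < j and arr[i] > arr[j].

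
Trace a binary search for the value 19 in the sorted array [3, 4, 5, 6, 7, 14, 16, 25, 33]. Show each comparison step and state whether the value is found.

Binary search for 19 in [3, 4, 5, 6, 7, 14, 16, 25, 33]:

lo=0, hi=8, mid=4, arr[mid]=7 -> 7 < 19, search right half
lo=5, hi=8, mid=6, arr[mid]=16 -> 16 < 19, search right half
lo=7, hi=8, mid=7, arr[mid]=25 -> 25 > 19, search left half
lo=7 > hi=6, target 19 not found

Binary search determines that 19 is not in the array after 3 comparisons. The search space was exhausted without finding the target.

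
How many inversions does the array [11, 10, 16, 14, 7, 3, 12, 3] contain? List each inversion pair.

Finding inversions in [11, 10, 16, 14, 7, 3, 12, 3]:

(0, 1): arr[0]=11 > arr[1]=10
(0, 4): arr[0]=11 > arr[4]=7
(0, 5): arr[0]=11 > arr[5]=3
(0, 7): arr[0]=11 > arr[7]=3
(1, 4): arr[1]=10 > arr[4]=7
(1, 5): arr[1]=10 > arr[5]=3
(1, 7): arr[1]=10 > arr[7]=3
(2, 3): arr[2]=16 > arr[3]=14
(2, 4): arr[2]=16 > arr[4]=7
(2, 5): arr[2]=16 > arr[5]=3
(2, 6): arr[2]=16 > arr[6]=12
(2, 7): arr[2]=16 > arr[7]=3
(3, 4): arr[3]=14 > arr[4]=7
(3, 5): arr[3]=14 > arr[5]=3
(3, 6): arr[3]=14 > arr[6]=12
(3, 7): arr[3]=14 > arr[7]=3
(4, 5): arr[4]=7 > arr[5]=3
(4, 7): arr[4]=7 > arr[7]=3
(6, 7): arr[6]=12 > arr[7]=3

Total inversions: 19

The array has 19 inversion(s): (0,1), (0,4), (0,5), (0,7), (1,4), (1,5), (1,7), (2,3), (2,4), (2,5), (2,6), (2,7), (3,4), (3,5), (3,6), (3,7), (4,5), (4,7), (6,7). Each pair (i,j) satisfies i < j and arr[i] > arr[j].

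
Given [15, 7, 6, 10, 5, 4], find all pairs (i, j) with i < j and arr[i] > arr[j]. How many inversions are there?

Finding inversions in [15, 7, 6, 10, 5, 4]:

(0, 1): arr[0]=15 > arr[1]=7
(0, 2): arr[0]=15 > arr[2]=6
(0, 3): arr[0]=15 > arr[3]=10
(0, 4): arr[0]=15 > arr[4]=5
(0, 5): arr[0]=15 > arr[5]=4
(1, 2): arr[1]=7 > arr[2]=6
(1, 4): arr[1]=7 > arr[4]=5
(1, 5): arr[1]=7 > arr[5]=4
(2, 4): arr[2]=6 > arr[4]=5
(2, 5): arr[2]=6 > arr[5]=4
(3, 4): arr[3]=10 > arr[4]=5
(3, 5): arr[3]=10 > arr[5]=4
(4, 5): arr[4]=5 > arr[5]=4

Total inversions: 13

The array has 13 inversion(s): (0,1), (0,2), (0,3), (0,4), (0,5), (1,2), (1,4), (1,5), (2,4), (2,5), (3,4), (3,5), (4,5). Each pair (i,j) satisfies i < j and arr[i] > arr[j].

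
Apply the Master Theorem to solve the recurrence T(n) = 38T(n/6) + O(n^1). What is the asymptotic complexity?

Master Theorem for T(n) = 38T(n/6) + O(n^1):

a = 38, b = 6, c = 1
log_b(a) = log_6(38) = 2.0302

Case 1: c = 1 < log_6(38) = 2.0302
T(n) = O(n^(log_6 38))

For T(n) = 38T(n/6) + O(n^1): log_6(38) = 2.0302. This is Case 1 of the Master Theorem (c < log_b(a), work dominated by leaves), giving O(n^(log_6 38)).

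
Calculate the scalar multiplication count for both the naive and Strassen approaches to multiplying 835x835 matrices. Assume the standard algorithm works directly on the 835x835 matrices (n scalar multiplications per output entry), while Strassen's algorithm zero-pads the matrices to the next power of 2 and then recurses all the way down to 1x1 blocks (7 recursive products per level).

Matrix multiplication for 835x835 matrices:

Strassen's algorithm requires power-of-2 dimensions. Pad 835x835 to 1024x1024 (next power of 2).

Standard algorithm: 835^3 = 582182875 multiplications
Strassen's algorithm: 7^(log2(1024)) = 7^10 = 282475249 multiplications
Savings: 582182875 - 282475249 = 299707626 multiplications

Standard: 582182875 multiplications (835^3). Strassen: 282475249 multiplications (7^10, after padding to 1024x1024). Strassen reduces 8 recursive multiplications to 7 at each level.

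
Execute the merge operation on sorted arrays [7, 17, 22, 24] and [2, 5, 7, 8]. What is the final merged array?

Merging process:

Compare 7 vs 2: take 2 from right. Merged: [2]
Compare 7 vs 5: take 5 from right. Merged: [2, 5]
Compare 7 vs 7: take 7 from left. Merged: [2, 5, 7]
Compare 17 vs 7: take 7 from right. Merged: [2, 5, 7, 7]
Compare 17 vs 8: take 8 from right. Merged: [2, 5, 7, 7, 8]
Append remaining from left: [17, 22, 24]. Merged: [2, 5, 7, 7, 8, 17, 22, 24]

Final merged array: [2, 5, 7, 7, 8, 17, 22, 24]
Total comparisons: 5

The merged array is [2, 5, 7, 7, 8, 17, 22, 24], requiring 5 comparisons. The merge step runs in O(n) time where n is the total number of elements.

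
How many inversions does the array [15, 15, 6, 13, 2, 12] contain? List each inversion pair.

Finding inversions in [15, 15, 6, 13, 2, 12]:

(0, 2): arr[0]=15 > arr[2]=6
(0, 3): arr[0]=15 > arr[3]=13
(0, 4): arr[0]=15 > arr[4]=2
(0, 5): arr[0]=15 > arr[5]=12
(1, 2): arr[1]=15 > arr[2]=6
(1, 3): arr[1]=15 > arr[3]=13
(1, 4): arr[1]=15 > arr[4]=2
(1, 5): arr[1]=15 > arr[5]=12
(2, 4): arr[2]=6 > arr[4]=2
(3, 4): arr[3]=13 > arr[4]=2
(3, 5): arr[3]=13 > arr[5]=12

Total inversions: 11

The array has 11 inversion(s): (0,2), (0,3), (0,4), (0,5), (1,2), (1,3), (1,4), (1,5), (2,4), (3,4), (3,5). Each pair (i,j) satisfies i < j and arr[i] > arr[j].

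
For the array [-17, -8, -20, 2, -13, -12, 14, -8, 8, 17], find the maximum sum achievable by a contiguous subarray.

Using Kadane's algorithm on [-17, -8, -20, 2, -13, -12, 14, -8, 8, 17]:

Scanning through the array:
Position 1 (value -8): max_ending_here = -8, max_so_far = -8
Position 2 (value -20): max_ending_here = -20, max_so_far = -8
Position 3 (value 2): max_ending_here = 2, max_so_far = 2
Position 4 (value -13): max_ending_here = -11, max_so_far = 2
Position 5 (value -12): max_ending_here = -12, max_so_far = 2
Position 6 (value 14): max_ending_here = 14, max_so_far = 14
Position 7 (value -8): max_ending_here = 6, max_so_far = 14
Position 8 (value 8): max_ending_here = 14, max_so_far = 14
Position 9 (value 17): max_ending_here = 31, max_so_far = 31

Maximum subarray: [14, -8, 8, 17]
Maximum sum: 31

The maximum subarray is [14, -8, 8, 17] with sum 31. This subarray runs from index 6 to index 9.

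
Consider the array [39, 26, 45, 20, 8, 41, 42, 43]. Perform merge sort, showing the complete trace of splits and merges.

Merge sort trace:

Split: [39, 26, 45, 20, 8, 41, 42, 43] -> [39, 26, 45, 20] and [8, 41, 42, 43]
  Split: [39, 26, 45, 20] -> [39, 26] and [45, 20]
    Split: [39, 26] -> [39] and [26]
    Merge: [39] + [26] -> [26, 39]
    Split: [45, 20] -> [45] and [20]
    Merge: [45] + [20] -> [20, 45]
  Merge: [26, 39] + [20, 45] -> [20, 26, 39, 45]
  Split: [8, 41, 42, 43] -> [8, 41] and [42, 43]
    Split: [8, 41] -> [8] and [41]
    Merge: [8] + [41] -> [8, 41]
    Split: [42, 43] -> [42] and [43]
    Merge: [42] + [43] -> [42, 43]
  Merge: [8, 41] + [42, 43] -> [8, 41, 42, 43]
Merge: [20, 26, 39, 45] + [8, 41, 42, 43] -> [8, 20, 26, 39, 41, 42, 43, 45]

Final sorted array: [8, 20, 26, 39, 41, 42, 43, 45]

The merge sort proceeds by recursively splitting the array and merging sorted halves.
After all merges, the sorted array is [8, 20, 26, 39, 41, 42, 43, 45].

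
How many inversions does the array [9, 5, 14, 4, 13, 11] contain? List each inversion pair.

Finding inversions in [9, 5, 14, 4, 13, 11]:

(0, 1): arr[0]=9 > arr[1]=5
(0, 3): arr[0]=9 > arr[3]=4
(1, 3): arr[1]=5 > arr[3]=4
(2, 3): arr[2]=14 > arr[3]=4
(2, 4): arr[2]=14 > arr[4]=13
(2, 5): arr[2]=14 > arr[5]=11
(4, 5): arr[4]=13 > arr[5]=11

Total inversions: 7

The array has 7 inversion(s): (0,1), (0,3), (1,3), (2,3), (2,4), (2,5), (4,5). Each pair (i,j) satisfies i < j and arr[i] > arr[j].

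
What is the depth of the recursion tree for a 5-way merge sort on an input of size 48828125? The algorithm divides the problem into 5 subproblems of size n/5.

For divide and conquer with division factor 5:

Problem sizes at each level:
Level 0: 48828125
Level 1: 9765625
Level 2: 1953125
Level 3: 390625
Level 4: 78125
Level 5: 15625
Level 6: 3125
Level 7: 625
Level 8: 125
Level 9: 25
Level 10: 5
Level 11: 1

The root is level 0 and the size-1 base case is level 11 (the tree spans levels 0 through 11, i.e. 12 levels counting the root), so the depth is the number of divisions: log_5(48828125) = 11

The recursion tree depth is log_5(48828125) = 11. At each level, the problem size is divided by 5, so it takes 11 divisions to reduce to a base case of size 1. The algorithm makes 5 recursive calls at each level.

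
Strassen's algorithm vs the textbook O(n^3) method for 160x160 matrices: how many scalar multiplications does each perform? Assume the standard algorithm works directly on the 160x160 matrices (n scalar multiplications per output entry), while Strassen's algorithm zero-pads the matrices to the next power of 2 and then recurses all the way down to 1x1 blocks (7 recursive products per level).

Matrix multiplication for 160x160 matrices:

Strassen's algorithm requires power-of-2 dimensions. Pad 160x160 to 256x256 (next power of 2).

Standard algorithm: 160^3 = 4096000 multiplications
Strassen's algorithm: 7^(log2(256)) = 7^8 = 5764801 multiplications
Difference: 4096000 - 5764801 = -1668801 (Strassen uses MORE here due to padding overhead — for small or just-over-power-of-2 n, padding can outweigh the per-level savings)

Standard: 4096000 multiplications (160^3). Strassen: 5764801 multiplications (7^8, after padding to 256x256). Strassen reduces 8 recursive multiplications to 7 at each level.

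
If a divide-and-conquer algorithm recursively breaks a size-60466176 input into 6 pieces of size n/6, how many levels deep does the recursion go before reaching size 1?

For divide and conquer with division factor 6:

Problem sizes at each level:
Level 0: 60466176
Level 1: 10077696
Level 2: 1679616
Level 3: 279936
Level 4: 46656
Level 5: 7776
Level 6: 1296
Level 7: 216
Level 8: 36
Level 9: 6
Level 10: 1

The root is level 0 and the size-1 base case is level 10 (the tree spans levels 0 through 10, i.e. 11 levels counting the root), so the depth is the number of divisions: log_6(60466176) = 10

The recursion tree depth is log_6(60466176) = 10. At each level, the problem size is divided by 6, so it takes 10 divisions to reduce to a base case of size 1. The algorithm makes 6 recursive calls at each level.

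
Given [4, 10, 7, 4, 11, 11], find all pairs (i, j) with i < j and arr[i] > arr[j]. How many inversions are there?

Finding inversions in [4, 10, 7, 4, 11, 11]:

(1, 2): arr[1]=10 > arr[2]=7
(1, 3): arr[1]=10 > arr[3]=4
(2, 3): arr[2]=7 > arr[3]=4

Total inversions: 3

The array has 3 inversion(s): (1,2), (1,3), (2,3). Each pair (i,j) satisfies i < j and arr[i] > arr[j].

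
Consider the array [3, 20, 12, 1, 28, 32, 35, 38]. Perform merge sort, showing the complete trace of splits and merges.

Merge sort trace:

Split: [3, 20, 12, 1, 28, 32, 35, 38] -> [3, 20, 12, 1] and [28, 32, 35, 38]
  Split: [3, 20, 12, 1] -> [3, 20] and [12, 1]
    Split: [3, 20] -> [3] and [20]
    Merge: [3] + [20] -> [3, 20]
    Split: [12, 1] -> [12] and [1]
    Merge: [12] + [1] -> [1, 12]
  Merge: [3, 20] + [1, 12] -> [1, 3, 12, 20]
  Split: [28, 32, 35, 38] -> [28, 32] and [35, 38]
    Split: [28, 32] -> [28] and [32]
    Merge: [28] + [32] -> [28, 32]
    Split: [35, 38] -> [35] and [38]
    Merge: [35] + [38] -> [35, 38]
  Merge: [28, 32] + [35, 38] -> [28, 32, 35, 38]
Merge: [1, 3, 12, 20] + [28, 32, 35, 38] -> [1, 3, 12, 20, 28, 32, 35, 38]

Final sorted array: [1, 3, 12, 20, 28, 32, 35, 38]

The merge sort proceeds by recursively splitting the array and merging sorted halves.
After all merges, the sorted array is [1, 3, 12, 20, 28, 32, 35, 38].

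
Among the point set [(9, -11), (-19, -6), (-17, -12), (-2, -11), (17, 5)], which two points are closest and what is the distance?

Computing all pairwise distances among 5 points:

d((9, -11), (-19, -6)) = 28.4429
d((9, -11), (-17, -12)) = 26.0192
d((9, -11), (-2, -11)) = 11.0
d((9, -11), (17, 5)) = 17.8885
d((-19, -6), (-17, -12)) = 6.3246 <-- minimum
d((-19, -6), (-2, -11)) = 17.72
d((-19, -6), (17, 5)) = 37.6431
d((-17, -12), (-2, -11)) = 15.0333
d((-17, -12), (17, 5)) = 38.0132
d((-2, -11), (17, 5)) = 24.8395

Closest pair: (-19, -6) and (-17, -12) with distance 6.3246

The closest pair is (-19, -6) and (-17, -12) with Euclidean distance 6.3246. For 5 points, brute-force pairwise comparison is shown above. For large n, the divide-and-conquer algorithm (sort by x, recurse on halves, check the dividing strip) achieves O(n log n).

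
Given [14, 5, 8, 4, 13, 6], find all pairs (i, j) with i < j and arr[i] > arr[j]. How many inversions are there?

Finding inversions in [14, 5, 8, 4, 13, 6]:

(0, 1): arr[0]=14 > arr[1]=5
(0, 2): arr[0]=14 > arr[2]=8
(0, 3): arr[0]=14 > arr[3]=4
(0, 4): arr[0]=14 > arr[4]=13
(0, 5): arr[0]=14 > arr[5]=6
(1, 3): arr[1]=5 > arr[3]=4
(2, 3): arr[2]=8 > arr[3]=4
(2, 5): arr[2]=8 > arr[5]=6
(4, 5): arr[4]=13 > arr[5]=6

Total inversions: 9

The array has 9 inversion(s): (0,1), (0,2), (0,3), (0,4), (0,5), (1,3), (2,3), (2,5), (4,5). Each pair (i,j) satisfies i < j and arr[i] > arr[j].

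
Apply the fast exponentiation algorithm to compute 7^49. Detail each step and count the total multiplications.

Computing 7^49 by squaring (build up from 7^1; each line after the first costs one multiplication):

7^1 = 7
7^2 = (7^1)^2 = 7^2 = 49
7^3 = 7 * 7^2 = 7 * 49 = 343
7^6 = (7^3)^2 = 343^2 = 117649
7^12 = (7^6)^2 = 117649^2 = 13841287201
7^24 = (7^12)^2 = 13841287201^2 = 191581231380566414401
7^48 = (7^24)^2 = 191581231380566414401^2 = 36703368217294125441230211032033660188801
7^49 = 7 * 7^48 = 7 * 36703368217294125441230211032033660188801 = 256923577521058878088611477224235621321607

Result: 256923577521058878088611477224235621321607
Multiplications needed: 7 (7 lines after 7^1)

7^49 = 256923577521058878088611477224235621321607. Using exponentiation by squaring, this requires 7 multiplications. The key idea: if the exponent is even, square the half-power; if odd, multiply by the base once.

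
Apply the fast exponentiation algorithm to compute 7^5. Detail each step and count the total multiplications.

Computing 7^5 by squaring (build up from 7^1; each line after the first costs one multiplication):

7^1 = 7
7^2 = (7^1)^2 = 7^2 = 49
7^4 = (7^2)^2 = 49^2 = 2401
7^5 = 7 * 7^4 = 7 * 2401 = 16807

Result: 16807
Multiplications needed: 3 (3 lines after 7^1)

7^5 = 16807. Using exponentiation by squaring, this requires 3 multiplications. The key idea: if the exponent is even, square the half-power; if odd, multiply by the base once.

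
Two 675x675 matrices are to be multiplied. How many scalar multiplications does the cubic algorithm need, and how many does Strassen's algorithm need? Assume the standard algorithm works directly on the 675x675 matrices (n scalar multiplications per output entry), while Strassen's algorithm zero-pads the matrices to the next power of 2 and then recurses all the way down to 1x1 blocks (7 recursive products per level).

Matrix multiplication for 675x675 matrices:

Strassen's algorithm requires power-of-2 dimensions. Pad 675x675 to 1024x1024 (next power of 2).

Standard algorithm: 675^3 = 307546875 multiplications
Strassen's algorithm: 7^(log2(1024)) = 7^10 = 282475249 multiplications
Savings: 307546875 - 282475249 = 25071626 multiplications

Standard: 307546875 multiplications (675^3). Strassen: 282475249 multiplications (7^10, after padding to 1024x1024). Strassen reduces 8 recursive multiplications to 7 at each level.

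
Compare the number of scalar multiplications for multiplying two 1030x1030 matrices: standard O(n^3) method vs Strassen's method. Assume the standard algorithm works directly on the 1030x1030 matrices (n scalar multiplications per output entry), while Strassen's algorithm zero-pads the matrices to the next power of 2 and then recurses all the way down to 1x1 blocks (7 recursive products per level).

Matrix multiplication for 1030x1030 matrices:

Strassen's algorithm requires power-of-2 dimensions. Pad 1030x1030 to 2048x2048 (next power of 2).

Standard algorithm: 1030^3 = 1092727000 multiplications
Strassen's algorithm: 7^(log2(2048)) = 7^11 = 1977326743 multiplications
Difference: 1092727000 - 1977326743 = -884599743 (Strassen uses MORE here due to padding overhead — for small or just-over-power-of-2 n, padding can outweigh the per-level savings)

Standard: 1092727000 multiplications (1030^3). Strassen: 1977326743 multiplications (7^11, after padding to 2048x2048). Strassen reduces 8 recursive multiplications to 7 at each level.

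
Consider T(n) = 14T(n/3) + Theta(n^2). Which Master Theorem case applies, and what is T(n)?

Master Theorem for T(n) = 14T(n/3) + O(n^2):

a = 14, b = 3, c = 2
log_b(a) = log_3(14) = 2.4022

Case 1: c = 2 < log_3(14) = 2.4022
T(n) = O(n^(log_3 14))

For T(n) = 14T(n/3) + O(n^2): log_3(14) = 2.4022. This is Case 1 of the Master Theorem (c < log_b(a), work dominated by leaves), giving O(n^(log_3 14)).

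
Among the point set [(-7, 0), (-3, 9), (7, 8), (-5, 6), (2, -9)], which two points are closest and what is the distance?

Computing all pairwise distances among 5 points:

d((-7, 0), (-3, 9)) = 9.8489
d((-7, 0), (7, 8)) = 16.1245
d((-7, 0), (-5, 6)) = 6.3246
d((-7, 0), (2, -9)) = 12.7279
d((-3, 9), (7, 8)) = 10.0499
d((-3, 9), (-5, 6)) = 3.6056 <-- minimum
d((-3, 9), (2, -9)) = 18.6815
d((7, 8), (-5, 6)) = 12.1655
d((7, 8), (2, -9)) = 17.72
d((-5, 6), (2, -9)) = 16.5529

Closest pair: (-3, 9) and (-5, 6) with distance 3.6056

The closest pair is (-3, 9) and (-5, 6) with Euclidean distance 3.6056. For 5 points, brute-force pairwise comparison is shown above. For large n, the divide-and-conquer algorithm (sort by x, recurse on halves, check the dividing strip) achieves O(n log n).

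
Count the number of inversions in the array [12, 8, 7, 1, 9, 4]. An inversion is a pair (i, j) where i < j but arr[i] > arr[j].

Finding inversions in [12, 8, 7, 1, 9, 4]:

(0, 1): arr[0]=12 > arr[1]=8
(0, 2): arr[0]=12 > arr[2]=7
(0, 3): arr[0]=12 > arr[3]=1
(0, 4): arr[0]=12 > arr[4]=9
(0, 5): arr[0]=12 > arr[5]=4
(1, 2): arr[1]=8 > arr[2]=7
(1, 3): arr[1]=8 > arr[3]=1
(1, 5): arr[1]=8 > arr[5]=4
(2, 3): arr[2]=7 > arr[3]=1
(2, 5): arr[2]=7 > arr[5]=4
(4, 5): arr[4]=9 > arr[5]=4

Total inversions: 11

The array has 11 inversion(s): (0,1), (0,2), (0,3), (0,4), (0,5), (1,2), (1,3), (1,5), (2,3), (2,5), (4,5). Each pair (i,j) satisfies i < j and arr[i] > arr[j].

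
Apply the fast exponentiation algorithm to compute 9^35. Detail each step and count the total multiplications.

Computing 9^35 by squaring (build up from 9^1; each line after the first costs one multiplication):

9^1 = 9
9^2 = (9^1)^2 = 9^2 = 81
9^4 = (9^2)^2 = 81^2 = 6561
9^8 = (9^4)^2 = 6561^2 = 43046721
9^16 = (9^8)^2 = 43046721^2 = 1853020188851841
9^17 = 9 * 9^16 = 9 * 1853020188851841 = 16677181699666569
9^34 = (9^17)^2 = 16677181699666569^2 = 278128389443693511257285776231761
9^35 = 9 * 9^34 = 9 * 278128389443693511257285776231761 = 2503155504993241601315571986085849

Result: 2503155504993241601315571986085849
Multiplications needed: 7 (7 lines after 9^1)

9^35 = 2503155504993241601315571986085849. Using exponentiation by squaring, this requires 7 multiplications. The key idea: if the exponent is even, square the half-power; if odd, multiply by the base once.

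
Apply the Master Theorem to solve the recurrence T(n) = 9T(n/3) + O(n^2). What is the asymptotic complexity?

Master Theorem for T(n) = 9T(n/3) + O(n^2):

a = 9, b = 3, c = 2
log_b(a) = log_3(9) = 2.0000

Case 2: c = 2 = log_3(9) = 2.0000
T(n) = O(n^2 log n) = O(n^2 log n)

For T(n) = 9T(n/3) + O(n^2): log_3(9) = 2.0000. This is Case 2 of the Master Theorem (c = log_b(a), equal work at all levels), giving O(n^2 log n).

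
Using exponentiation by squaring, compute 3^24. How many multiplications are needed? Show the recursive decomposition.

Computing 3^24 by squaring (build up from 3^1; each line after the first costs one multiplication):

3^1 = 3
3^2 = (3^1)^2 = 3^2 = 9
3^3 = 3 * 3^2 = 3 * 9 = 27
3^6 = (3^3)^2 = 27^2 = 729
3^12 = (3^6)^2 = 729^2 = 531441
3^24 = (3^12)^2 = 531441^2 = 282429536481

Result: 282429536481
Multiplications needed: 5 (5 lines after 3^1)

3^24 = 282429536481. Using exponentiation by squaring, this requires 5 multiplications. The key idea: if the exponent is even, square the half-power; if odd, multiply by the base once.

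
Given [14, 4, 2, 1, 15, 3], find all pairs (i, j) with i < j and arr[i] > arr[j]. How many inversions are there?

Finding inversions in [14, 4, 2, 1, 15, 3]:

(0, 1): arr[0]=14 > arr[1]=4
(0, 2): arr[0]=14 > arr[2]=2
(0, 3): arr[0]=14 > arr[3]=1
(0, 5): arr[0]=14 > arr[5]=3
(1, 2): arr[1]=4 > arr[2]=2
(1, 3): arr[1]=4 > arr[3]=1
(1, 5): arr[1]=4 > arr[5]=3
(2, 3): arr[2]=2 > arr[3]=1
(4, 5): arr[4]=15 > arr[5]=3

Total inversions: 9

The array has 9 inversion(s): (0,1), (0,2), (0,3), (0,5), (1,2), (1,3), (1,5), (2,3), (4,5). Each pair (i,j) satisfies i < j and arr[i] > arr[j].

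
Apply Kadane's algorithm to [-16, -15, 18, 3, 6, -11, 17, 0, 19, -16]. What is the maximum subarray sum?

Using Kadane's algorithm on [-16, -15, 18, 3, 6, -11, 17, 0, 19, -16]:

Scanning through the array:
Position 1 (value -15): max_ending_here = -15, max_so_far = -15
Position 2 (value 18): max_ending_here = 18, max_so_far = 18
Position 3 (value 3): max_ending_here = 21, max_so_far = 21
Position 4 (value 6): max_ending_here = 27, max_so_far = 27
Position 5 (value -11): max_ending_here = 16, max_so_far = 27
Position 6 (value 17): max_ending_here = 33, max_so_far = 33
Position 7 (value 0): max_ending_here = 33, max_so_far = 33
Position 8 (value 19): max_ending_here = 52, max_so_far = 52
Position 9 (value -16): max_ending_here = 36, max_so_far = 52

Maximum subarray: [18, 3, 6, -11, 17, 0, 19]
Maximum sum: 52

The maximum subarray is [18, 3, 6, -11, 17, 0, 19] with sum 52. This subarray runs from index 2 to index 8.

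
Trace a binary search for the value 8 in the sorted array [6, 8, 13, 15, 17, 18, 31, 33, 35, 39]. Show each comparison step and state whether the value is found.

Binary search for 8 in [6, 8, 13, 15, 17, 18, 31, 33, 35, 39]:

lo=0, hi=9, mid=4, arr[mid]=17 -> 17 > 8, search left half
lo=0, hi=3, mid=1, arr[mid]=8 -> Found target at index 1!

Binary search finds 8 at index 1 after 2 comparisons. The search repeatedly halves the search space by comparing with the middle element.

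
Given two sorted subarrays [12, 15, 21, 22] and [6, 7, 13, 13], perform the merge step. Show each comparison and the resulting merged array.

Merging process:

Compare 12 vs 6: take 6 from right. Merged: [6]
Compare 12 vs 7: take 7 from right. Merged: [6, 7]
Compare 12 vs 13: take 12 from left. Merged: [6, 7, 12]
Compare 15 vs 13: take 13 from right. Merged: [6, 7, 12, 13]
Compare 15 vs 13: take 13 from right. Merged: [6, 7, 12, 13, 13]
Append remaining from left: [15, 21, 22]. Merged: [6, 7, 12, 13, 13, 15, 21, 22]

Final merged array: [6, 7, 12, 13, 13, 15, 21, 22]
Total comparisons: 5

The merged array is [6, 7, 12, 13, 13, 15, 21, 22], requiring 5 comparisons. The merge step runs in O(n) time where n is the total number of elements.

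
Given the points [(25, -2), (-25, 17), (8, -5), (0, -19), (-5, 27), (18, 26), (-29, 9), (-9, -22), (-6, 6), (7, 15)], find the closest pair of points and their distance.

Computing all pairwise distances among 10 points:

d((25, -2), (-25, 17)) = 53.4883
d((25, -2), (8, -5)) = 17.2627
d((25, -2), (0, -19)) = 30.2324
d((25, -2), (-5, 27)) = 41.7253
d((25, -2), (18, 26)) = 28.8617
d((25, -2), (-29, 9)) = 55.109
d((25, -2), (-9, -22)) = 39.4462
d((25, -2), (-6, 6)) = 32.0156
d((25, -2), (7, 15)) = 24.7588
d((-25, 17), (8, -5)) = 39.6611
d((-25, 17), (0, -19)) = 43.8292
d((-25, 17), (-5, 27)) = 22.3607
d((-25, 17), (18, 26)) = 43.9318
d((-25, 17), (-29, 9)) = 8.9443 <-- minimum
d((-25, 17), (-9, -22)) = 42.1545
d((-25, 17), (-6, 6)) = 21.9545
d((-25, 17), (7, 15)) = 32.0624
d((8, -5), (0, -19)) = 16.1245
d((8, -5), (-5, 27)) = 34.5398
d((8, -5), (18, 26)) = 32.573
d((8, -5), (-29, 9)) = 39.5601
d((8, -5), (-9, -22)) = 24.0416
d((8, -5), (-6, 6)) = 17.8045
d((8, -5), (7, 15)) = 20.025
d((0, -19), (-5, 27)) = 46.2709
d((0, -19), (18, 26)) = 48.4665
d((0, -19), (-29, 9)) = 40.3113
d((0, -19), (-9, -22)) = 9.4868
d((0, -19), (-6, 6)) = 25.7099
d((0, -19), (7, 15)) = 34.7131
d((-5, 27), (18, 26)) = 23.0217
d((-5, 27), (-29, 9)) = 30.0
d((-5, 27), (-9, -22)) = 49.163
d((-5, 27), (-6, 6)) = 21.0238
d((-5, 27), (7, 15)) = 16.9706
d((18, 26), (-29, 9)) = 49.98
d((18, 26), (-9, -22)) = 55.0727
d((18, 26), (-6, 6)) = 31.241
d((18, 26), (7, 15)) = 15.5563
d((-29, 9), (-9, -22)) = 36.8917
d((-29, 9), (-6, 6)) = 23.1948
d((-29, 9), (7, 15)) = 36.4966
d((-9, -22), (-6, 6)) = 28.1603
d((-9, -22), (7, 15)) = 40.3113
d((-6, 6), (7, 15)) = 15.8114

Closest pair: (-25, 17) and (-29, 9) with distance 8.9443

The closest pair is (-25, 17) and (-29, 9) with Euclidean distance 8.9443. For 10 points, brute-force pairwise comparison is shown above. For large n, the divide-and-conquer algorithm (sort by x, recurse on halves, check the dividing strip) achieves O(n log n).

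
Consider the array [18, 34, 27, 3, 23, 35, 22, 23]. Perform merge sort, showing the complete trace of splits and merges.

Merge sort trace:

Split: [18, 34, 27, 3, 23, 35, 22, 23] -> [18, 34, 27, 3] and [23, 35, 22, 23]
  Split: [18, 34, 27, 3] -> [18, 34] and [27, 3]
    Split: [18, 34] -> [18] and [34]
    Merge: [18] + [34] -> [18, 34]
    Split: [27, 3] -> [27] and [3]
    Merge: [27] + [3] -> [3, 27]
  Merge: [18, 34] + [3, 27] -> [3, 18, 27, 34]
  Split: [23, 35, 22, 23] -> [23, 35] and [22, 23]
    Split: [23, 35] -> [23] and [35]
    Merge: [23] + [35] -> [23, 35]
    Split: [22, 23] -> [22] and [23]
    Merge: [22] + [23] -> [22, 23]
  Merge: [23, 35] + [22, 23] -> [22, 23, 23, 35]
Merge: [3, 18, 27, 34] + [22, 23, 23, 35] -> [3, 18, 22, 23, 23, 27, 34, 35]

Final sorted array: [3, 18, 22, 23, 23, 27, 34, 35]

The merge sort proceeds by recursively splitting the array and merging sorted halves.
After all merges, the sorted array is [3, 18, 22, 23, 23, 27, 34, 35].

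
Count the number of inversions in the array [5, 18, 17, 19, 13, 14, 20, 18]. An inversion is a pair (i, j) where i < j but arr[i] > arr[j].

Finding inversions in [5, 18, 17, 19, 13, 14, 20, 18]:

(1, 2): arr[1]=18 > arr[2]=17
(1, 4): arr[1]=18 > arr[4]=13
(1, 5): arr[1]=18 > arr[5]=14
(2, 4): arr[2]=17 > arr[4]=13
(2, 5): arr[2]=17 > arr[5]=14
(3, 4): arr[3]=19 > arr[4]=13
(3, 5): arr[3]=19 > arr[5]=14
(3, 7): arr[3]=19 > arr[7]=18
(6, 7): arr[6]=20 > arr[7]=18

Total inversions: 9

The array has 9 inversion(s): (1,2), (1,4), (1,5), (2,4), (2,5), (3,4), (3,5), (3,7), (6,7). Each pair (i,j) satisfies i < j and arr[i] > arr[j].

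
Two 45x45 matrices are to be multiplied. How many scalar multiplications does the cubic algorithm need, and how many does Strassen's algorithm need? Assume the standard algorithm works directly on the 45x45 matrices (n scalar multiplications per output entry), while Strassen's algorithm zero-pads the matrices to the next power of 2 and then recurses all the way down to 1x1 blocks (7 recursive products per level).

Matrix multiplication for 45x45 matrices:

Strassen's algorithm requires power-of-2 dimensions. Pad 45x45 to 64x64 (next power of 2).

Standard algorithm: 45^3 = 91125 multiplications
Strassen's algorithm: 7^(log2(64)) = 7^6 = 117649 multiplications
Difference: 91125 - 117649 = -26524 (Strassen uses MORE here due to padding overhead — for small or just-over-power-of-2 n, padding can outweigh the per-level savings)

Standard: 91125 multiplications (45^3). Strassen: 117649 multiplications (7^6, after padding to 64x64). Strassen reduces 8 recursive multiplications to 7 at each level.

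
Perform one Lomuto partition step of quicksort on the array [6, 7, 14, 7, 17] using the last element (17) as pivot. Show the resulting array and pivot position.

Lomuto partition with pivot = 17:

Initial array: [6, 7, 14, 7, 17]

arr[0]=6 <= 17: swap with position 0, array becomes [6, 7, 14, 7, 17]
arr[1]=7 <= 17: swap with position 1, array becomes [6, 7, 14, 7, 17]
arr[2]=14 <= 17: swap with position 2, array becomes [6, 7, 14, 7, 17]
arr[3]=7 <= 17: swap with position 3, array becomes [6, 7, 14, 7, 17]

Place pivot at position 4: [6, 7, 14, 7, 17]
Pivot position: 4

After partitioning with pivot 17, the array becomes [6, 7, 14, 7, 17]. The pivot is placed at index 4. All elements to the left of the pivot are <= 17, and all elements to the right are > 17.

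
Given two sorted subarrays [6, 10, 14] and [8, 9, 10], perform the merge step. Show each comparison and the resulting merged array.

Merging process:

Compare 6 vs 8: take 6 from left. Merged: [6]
Compare 10 vs 8: take 8 from right. Merged: [6, 8]
Compare 10 vs 9: take 9 from right. Merged: [6, 8, 9]
Compare 10 vs 10: take 10 from left. Merged: [6, 8, 9, 10]
Compare 14 vs 10: take 10 from right. Merged: [6, 8, 9, 10, 10]
Append remaining from left: [14]. Merged: [6, 8, 9, 10, 10, 14]

Final merged array: [6, 8, 9, 10, 10, 14]
Total comparisons: 5

The merged array is [6, 8, 9, 10, 10, 14], requiring 5 comparisons. The merge step runs in O(n) time where n is the total number of elements.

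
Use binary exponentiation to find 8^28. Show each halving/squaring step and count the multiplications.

Computing 8^28 by squaring (build up from 8^1; each line after the first costs one multiplication):

8^1 = 8
8^2 = (8^1)^2 = 8^2 = 64
8^3 = 8 * 8^2 = 8 * 64 = 512
8^6 = (8^3)^2 = 512^2 = 262144
8^7 = 8 * 8^6 = 8 * 262144 = 2097152
8^14 = (8^7)^2 = 2097152^2 = 4398046511104
8^28 = (8^14)^2 = 4398046511104^2 = 19342813113834066795298816

Result: 19342813113834066795298816
Multiplications needed: 6 (6 lines after 8^1)

8^28 = 19342813113834066795298816. Using exponentiation by squaring, this requires 6 multiplications. The key idea: if the exponent is even, square the half-power; if odd, multiply by the base once.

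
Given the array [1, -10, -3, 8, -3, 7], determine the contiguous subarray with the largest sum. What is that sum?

Using Kadane's algorithm on [1, -10, -3, 8, -3, 7]:

Scanning through the array:
Position 1 (value -10): max_ending_here = -9, max_so_far = 1
Position 2 (value -3): max_ending_here = -3, max_so_far = 1
Position 3 (value 8): max_ending_here = 8, max_so_far = 8
Position 4 (value -3): max_ending_here = 5, max_so_far = 8
Position 5 (value 7): max_ending_here = 12, max_so_far = 12

Maximum subarray: [8, -3, 7]
Maximum sum: 12

The maximum subarray is [8, -3, 7] with sum 12. This subarray runs from index 3 to index 5.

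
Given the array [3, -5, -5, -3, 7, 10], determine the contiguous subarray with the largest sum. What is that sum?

Using Kadane's algorithm on [3, -5, -5, -3, 7, 10]:

Scanning through the array:
Position 1 (value -5): max_ending_here = -2, max_so_far = 3
Position 2 (value -5): max_ending_here = -5, max_so_far = 3
Position 3 (value -3): max_ending_here = -3, max_so_far = 3
Position 4 (value 7): max_ending_here = 7, max_so_far = 7
Position 5 (value 10): max_ending_here = 17, max_so_far = 17

Maximum subarray: [7, 10]
Maximum sum: 17

The maximum subarray is [7, 10] with sum 17. This subarray runs from index 4 to index 5.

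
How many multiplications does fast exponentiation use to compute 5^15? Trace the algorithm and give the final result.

Computing 5^15 by squaring (build up from 5^1; each line after the first costs one multiplication):

5^1 = 5
5^2 = (5^1)^2 = 5^2 = 25
5^3 = 5 * 5^2 = 5 * 25 = 125
5^6 = (5^3)^2 = 125^2 = 15625
5^7 = 5 * 5^6 = 5 * 15625 = 78125
5^14 = (5^7)^2 = 78125^2 = 6103515625
5^15 = 5 * 5^14 = 5 * 6103515625 = 30517578125

Result: 30517578125
Multiplications needed: 6 (6 lines after 5^1)

5^15 = 30517578125. Using exponentiation by squaring, this requires 6 multiplications. The key idea: if the exponent is even, square the half-power; if odd, multiply by the base once.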